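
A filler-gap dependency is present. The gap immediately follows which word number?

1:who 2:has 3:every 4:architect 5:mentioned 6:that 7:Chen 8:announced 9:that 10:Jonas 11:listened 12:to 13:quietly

12

The displaced element is "who" (word 1).
It is linked across 2 clause boundaries (that → that).
It functions as the object of the preposition "to" of "listened", so the gap sits immediately after word 12 ("to").
Base order: Every architect has mentioned that Chen announced that Jonas listened to who quietly.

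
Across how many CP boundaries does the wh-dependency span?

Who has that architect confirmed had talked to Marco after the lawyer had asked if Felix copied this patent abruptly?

1

"who" is extracted from the subject of "talked".
Boundaries crossed, outermost first: [Ø] — 1 in total.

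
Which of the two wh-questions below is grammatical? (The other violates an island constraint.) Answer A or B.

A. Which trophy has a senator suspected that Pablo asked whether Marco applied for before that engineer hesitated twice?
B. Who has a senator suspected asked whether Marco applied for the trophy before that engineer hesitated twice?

In A, the wh-phrase is extracted from inside a wh-island (introduced by "whether"), which blocks movement.
In B, the extraction path crosses only that-complement boundaries, which are transparent.
So B is grammatical.

B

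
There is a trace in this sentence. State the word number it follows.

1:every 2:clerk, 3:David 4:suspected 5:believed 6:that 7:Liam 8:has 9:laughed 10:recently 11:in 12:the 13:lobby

The displaced element is "every clerk" (word 2).
It is linked across 1 clause boundary (Ø).
It functions as the subject of "believed", so the gap sits immediately after word 4 ("suspected").
Base order: David suspected that every clerk believed that Liam has laughed recently in the lobby.

4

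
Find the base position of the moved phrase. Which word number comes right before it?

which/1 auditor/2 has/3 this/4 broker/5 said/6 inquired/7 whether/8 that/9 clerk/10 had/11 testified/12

6

The displaced element is "which auditor" (word 2).
It is linked across 1 clause boundary (Ø).
It functions as the subject of "inquired", so the gap sits immediately after word 6 ("said").
Base order: This broker has said that which auditor inquired whether that clerk had testified.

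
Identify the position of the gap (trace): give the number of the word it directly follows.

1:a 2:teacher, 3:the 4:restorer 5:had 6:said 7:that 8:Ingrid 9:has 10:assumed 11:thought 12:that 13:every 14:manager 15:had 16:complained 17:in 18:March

10

The displaced element is "a teacher" (word 2).
It is linked across 2 clause boundaries (that → Ø).
It functions as the subject of "thought", so the gap sits immediately after word 10 ("assumed").
Base order: The restorer had said that Ingrid has assumed that a teacher thought that every manager had complained in March.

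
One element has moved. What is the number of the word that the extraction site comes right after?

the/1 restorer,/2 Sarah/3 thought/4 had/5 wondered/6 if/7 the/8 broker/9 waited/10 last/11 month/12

4

The displaced element is "the restorer" (word 2).
It is linked across 1 clause boundary (Ø).
It functions as the subject of "wondered", so the gap sits immediately after word 4 ("thought").
Base order: Sarah thought that the restorer had wondered if the broker waited last month.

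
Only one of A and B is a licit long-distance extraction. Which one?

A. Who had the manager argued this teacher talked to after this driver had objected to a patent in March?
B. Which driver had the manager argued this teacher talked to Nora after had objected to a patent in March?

In B, the wh-phrase is extracted from inside an adjunct island (introduced by "after"), which blocks movement.
In A, the extraction path crosses only that-complement boundaries, which are transparent.
So A is grammatical.

A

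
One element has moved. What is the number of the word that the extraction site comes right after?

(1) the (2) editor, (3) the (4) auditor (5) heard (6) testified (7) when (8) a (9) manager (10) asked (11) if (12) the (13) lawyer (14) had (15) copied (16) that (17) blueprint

The displaced element is "the editor" (word 2).
It is linked across 1 clause boundary (Ø).
It functions as the subject of "testified", so the gap sits immediately after word 5 ("heard").
Base order: The auditor heard that the editor testified when a manager asked if the lawyer had copied that blueprint.

5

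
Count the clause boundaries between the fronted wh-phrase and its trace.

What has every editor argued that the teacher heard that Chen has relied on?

2

"what" is extracted from the PP object of "relied".
Boundaries crossed, outermost first: [that], [that] — 2 in total.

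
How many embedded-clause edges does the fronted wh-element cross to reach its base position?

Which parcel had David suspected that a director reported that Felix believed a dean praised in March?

"which parcel" is extracted from the object of "praised".
Boundaries crossed, outermost first: [that], [that], [Ø] — 3 in total.

3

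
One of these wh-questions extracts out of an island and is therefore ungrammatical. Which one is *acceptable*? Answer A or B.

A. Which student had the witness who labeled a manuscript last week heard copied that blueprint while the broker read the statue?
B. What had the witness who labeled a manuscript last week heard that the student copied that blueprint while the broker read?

In B, the wh-phrase is extracted from inside an adjunct island (introduced by "while"), which blocks movement.
In A, the extraction path crosses only that-complement boundaries, which are transparent.
So A is grammatical.

A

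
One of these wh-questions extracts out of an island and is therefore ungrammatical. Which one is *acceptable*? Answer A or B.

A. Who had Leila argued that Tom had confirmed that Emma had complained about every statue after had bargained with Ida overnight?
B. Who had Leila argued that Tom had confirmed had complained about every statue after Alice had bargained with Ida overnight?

B

In A, the wh-phrase is extracted from inside an adjunct island (introduced by "after"), which blocks movement.
In B, the extraction path crosses only that-complement boundaries, which are transparent.
So B is grammatical.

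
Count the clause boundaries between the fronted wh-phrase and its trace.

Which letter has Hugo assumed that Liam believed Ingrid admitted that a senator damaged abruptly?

3

"which letter" is extracted from the object of "damaged".
Boundaries crossed, outermost first: [that], [Ø], [that] — 3 in total.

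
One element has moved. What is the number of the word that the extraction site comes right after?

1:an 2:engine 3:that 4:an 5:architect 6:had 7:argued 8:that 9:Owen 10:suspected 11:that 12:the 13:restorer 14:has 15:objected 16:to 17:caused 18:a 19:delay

16

The displaced element is "an engine" (word 2).
It is linked across 2 clause boundaries (that → that).
It functions as the object of the preposition "to" of "objected", so the gap sits immediately after word 16 ("to").
Base order: An architect had argued that Owen suspected that the restorer has objected to an engine.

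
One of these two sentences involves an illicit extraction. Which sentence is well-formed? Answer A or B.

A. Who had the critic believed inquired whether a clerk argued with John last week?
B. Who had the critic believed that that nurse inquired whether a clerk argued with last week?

A

In B, the wh-phrase is extracted from inside a wh-island (introduced by "whether"), which blocks movement.
In A, the extraction path crosses only that-complement boundaries, which are transparent.
So A is grammatical.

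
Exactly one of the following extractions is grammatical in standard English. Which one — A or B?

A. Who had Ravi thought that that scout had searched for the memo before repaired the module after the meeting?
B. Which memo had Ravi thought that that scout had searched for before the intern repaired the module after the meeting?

In A, the wh-phrase is extracted from inside an adjunct island (introduced by "before"), which blocks movement.
In B, the extraction path crosses only that-complement boundaries, which are transparent.
So B is grammatical.

B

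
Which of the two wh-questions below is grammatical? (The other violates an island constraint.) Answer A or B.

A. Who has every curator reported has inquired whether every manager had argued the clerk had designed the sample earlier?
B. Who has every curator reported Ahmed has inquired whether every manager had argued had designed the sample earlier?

A

In B, the wh-phrase is extracted from inside a wh-island (introduced by "whether"), which blocks movement.
In A, the extraction path crosses only that-complement boundaries, which are transparent.
So A is grammatical.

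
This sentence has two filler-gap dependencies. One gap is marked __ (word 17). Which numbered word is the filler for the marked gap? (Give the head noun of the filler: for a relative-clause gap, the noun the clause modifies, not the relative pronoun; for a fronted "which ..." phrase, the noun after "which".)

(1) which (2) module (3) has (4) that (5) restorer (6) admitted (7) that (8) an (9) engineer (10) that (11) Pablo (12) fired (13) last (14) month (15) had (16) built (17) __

2

The marked gap is the direct object of "built".
Its filler is the fronted wh-phrase "which module", at word 2.
(The other dependency links word 9 to a gap after word 12.)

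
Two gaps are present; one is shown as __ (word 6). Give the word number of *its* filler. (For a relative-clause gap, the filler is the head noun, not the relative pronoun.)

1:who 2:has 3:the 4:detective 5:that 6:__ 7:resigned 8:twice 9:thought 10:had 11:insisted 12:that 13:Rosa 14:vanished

4

The marked gap is inside the relative clause, the subject of "resigned".
Its filler is the head noun "detective" (via "that"), at word 4.
(The other dependency links word 1 to a gap after word 9.)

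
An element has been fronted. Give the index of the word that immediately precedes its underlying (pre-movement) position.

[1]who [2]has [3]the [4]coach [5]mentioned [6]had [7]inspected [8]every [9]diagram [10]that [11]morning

The displaced element is "who" (word 1).
It is linked across 1 clause boundary (Ø).
It functions as the subject of "inspected", so the gap sits immediately after word 5 ("mentioned").
Base order: The coach has mentioned that who had inspected every diagram that morning.

5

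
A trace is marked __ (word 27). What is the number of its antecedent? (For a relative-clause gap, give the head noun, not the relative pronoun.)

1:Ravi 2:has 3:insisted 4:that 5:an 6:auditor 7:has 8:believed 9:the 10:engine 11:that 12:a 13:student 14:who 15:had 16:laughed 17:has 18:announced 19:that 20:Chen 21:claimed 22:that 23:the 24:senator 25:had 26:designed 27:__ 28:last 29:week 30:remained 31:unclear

The gap at 27 is the object of "designed", inside a relative clause.
The relative pronoun is "that" (word 11); it is bound by the head noun immediately before it.
Its filler is the head noun "engine", at word 10.

10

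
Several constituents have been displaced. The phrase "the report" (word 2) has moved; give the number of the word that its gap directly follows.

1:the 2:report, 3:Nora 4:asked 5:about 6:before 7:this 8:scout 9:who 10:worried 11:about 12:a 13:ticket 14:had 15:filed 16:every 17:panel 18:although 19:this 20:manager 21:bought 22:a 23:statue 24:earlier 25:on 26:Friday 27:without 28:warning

The displaced element is "the report" (word 2).
It functions as the object of the preposition "about" of "asked", so the gap sits immediately after word 5 ("about").
Base order: Nora asked about the report before this scout who worried about a ticket had filed every panel although this manager bought a statue earlier on Friday without warning.

5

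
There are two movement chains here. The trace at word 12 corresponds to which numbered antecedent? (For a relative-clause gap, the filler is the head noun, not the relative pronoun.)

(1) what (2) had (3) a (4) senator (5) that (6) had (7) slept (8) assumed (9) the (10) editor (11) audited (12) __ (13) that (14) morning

1

The marked gap is the direct object of "audited".
Its filler is the fronted wh-phrase "what", at word 1.
(The other dependency links word 4 to a gap after word 5.)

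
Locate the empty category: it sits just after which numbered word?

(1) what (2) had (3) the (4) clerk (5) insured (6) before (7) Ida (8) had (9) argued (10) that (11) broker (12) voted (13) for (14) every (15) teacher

5

The displaced element is "what" (word 1).
It functions as the direct object of "insured", so the gap sits immediately after word 5 ("insured").
Base order: The clerk had insured what before Ida had argued that broker voted for every teacher.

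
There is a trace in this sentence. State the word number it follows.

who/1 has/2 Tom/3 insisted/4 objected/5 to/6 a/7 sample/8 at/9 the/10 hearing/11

The displaced element is "who" (word 1).
It is linked across 1 clause boundary (Ø).
It functions as the subject of "objected", so the gap sits immediately after word 4 ("insisted").
Base order: Tom has insisted who objected to a sample at the hearing.

4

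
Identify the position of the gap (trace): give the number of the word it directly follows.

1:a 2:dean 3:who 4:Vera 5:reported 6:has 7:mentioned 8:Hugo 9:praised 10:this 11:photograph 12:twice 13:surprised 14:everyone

5

The displaced element is "a dean" (word 2).
It is linked across 1 clause boundary (Ø).
It functions as the subject of "mentioned", so the gap sits immediately after word 5 ("reported").
Base order: Vera reported a dean has mentioned Hugo praised this photograph twice.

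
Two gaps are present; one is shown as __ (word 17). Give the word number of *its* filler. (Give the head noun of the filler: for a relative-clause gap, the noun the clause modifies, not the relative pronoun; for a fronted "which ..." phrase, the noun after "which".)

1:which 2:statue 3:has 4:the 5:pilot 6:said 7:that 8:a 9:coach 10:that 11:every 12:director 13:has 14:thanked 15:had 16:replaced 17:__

The marked gap is the direct object of "replaced".
Its filler is the fronted wh-phrase "which statue", at word 2.
(The other dependency links word 9 to a gap after word 14.)

2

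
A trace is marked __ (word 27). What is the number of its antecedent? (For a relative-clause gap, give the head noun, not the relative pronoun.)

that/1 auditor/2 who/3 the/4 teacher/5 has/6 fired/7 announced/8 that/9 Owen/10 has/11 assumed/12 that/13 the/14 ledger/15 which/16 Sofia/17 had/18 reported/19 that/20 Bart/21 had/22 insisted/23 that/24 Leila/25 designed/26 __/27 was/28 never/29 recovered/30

The gap at 27 is the object of "designed", inside a relative clause.
The relative pronoun is "which" (word 16); it is bound by the head noun immediately before it.
Its filler is the head noun "ledger", at word 15.

15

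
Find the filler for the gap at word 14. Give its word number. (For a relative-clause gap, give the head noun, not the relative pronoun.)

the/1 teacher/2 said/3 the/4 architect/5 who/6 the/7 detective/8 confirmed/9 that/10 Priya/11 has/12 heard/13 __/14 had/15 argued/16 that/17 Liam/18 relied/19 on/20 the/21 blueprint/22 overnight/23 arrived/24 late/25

The gap at 14 is the subject of "argued", inside a relative clause.
The relative pronoun is "who" (word 6); it is bound by the head noun immediately before it.
Its filler is the head noun "architect", at word 5.

5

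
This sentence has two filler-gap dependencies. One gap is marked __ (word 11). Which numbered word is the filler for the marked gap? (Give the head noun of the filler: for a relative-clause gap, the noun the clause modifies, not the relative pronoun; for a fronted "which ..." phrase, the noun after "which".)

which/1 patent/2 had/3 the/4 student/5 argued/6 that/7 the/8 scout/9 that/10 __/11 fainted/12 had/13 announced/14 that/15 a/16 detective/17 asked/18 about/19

The marked gap is inside the relative clause, the subject of "fainted".
Its filler is the head noun "scout" (via "that"), at word 9.
(The other dependency links word 2 to a gap after word 19.)

9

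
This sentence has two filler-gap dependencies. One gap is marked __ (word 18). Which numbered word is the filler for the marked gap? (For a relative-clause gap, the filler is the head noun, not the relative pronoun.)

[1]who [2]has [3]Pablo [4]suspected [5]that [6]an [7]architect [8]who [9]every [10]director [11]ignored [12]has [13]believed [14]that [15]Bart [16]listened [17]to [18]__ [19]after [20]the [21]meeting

The marked gap is the object of the preposition "to" of "listened".
Its filler is the fronted wh-phrase "who", at word 1.
(The other dependency links word 7 to a gap after word 11.)

1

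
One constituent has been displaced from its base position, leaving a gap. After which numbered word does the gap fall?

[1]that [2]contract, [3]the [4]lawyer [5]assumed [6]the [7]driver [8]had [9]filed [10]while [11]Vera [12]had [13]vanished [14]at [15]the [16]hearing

The displaced element is "that contract" (word 2).
It is linked across 1 clause boundary (Ø).
It functions as the direct object of "filed", so the gap sits immediately after word 9 ("filed").
Base order: The lawyer assumed the driver had filed that contract while Vera had vanished at the hearing.

9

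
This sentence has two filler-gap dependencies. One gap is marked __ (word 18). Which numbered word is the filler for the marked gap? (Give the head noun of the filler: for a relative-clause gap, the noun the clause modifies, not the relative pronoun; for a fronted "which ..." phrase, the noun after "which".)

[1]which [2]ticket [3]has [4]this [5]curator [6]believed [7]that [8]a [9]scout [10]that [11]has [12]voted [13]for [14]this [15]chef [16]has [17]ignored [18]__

2

The marked gap is the direct object of "ignored".
Its filler is the fronted wh-phrase "which ticket", at word 2.
(The other dependency links word 9 to a gap after word 10.)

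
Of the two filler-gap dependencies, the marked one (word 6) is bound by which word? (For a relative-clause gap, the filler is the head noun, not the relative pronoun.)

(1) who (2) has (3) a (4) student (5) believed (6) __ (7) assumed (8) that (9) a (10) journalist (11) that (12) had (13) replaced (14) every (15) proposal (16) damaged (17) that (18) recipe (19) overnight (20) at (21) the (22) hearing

The marked gap is the subject of "assumed".
Its filler is the fronted wh-phrase "who", at word 1.
(The other dependency links word 10 to a gap after word 11.)

1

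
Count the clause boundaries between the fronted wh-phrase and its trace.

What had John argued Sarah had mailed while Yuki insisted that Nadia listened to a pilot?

"what" is extracted from the object of "mailed".
Boundaries crossed, outermost first: [Ø] — 1 in total.

1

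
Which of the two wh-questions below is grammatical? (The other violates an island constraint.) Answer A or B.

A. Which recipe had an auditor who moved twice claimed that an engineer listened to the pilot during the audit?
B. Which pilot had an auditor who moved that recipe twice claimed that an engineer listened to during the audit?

B

In A, the wh-phrase is extracted from inside a complex-NP island (relative clause) (introduced by "who"), which blocks movement.
In B, the extraction path crosses only that-complement boundaries, which are transparent.
So B is grammatical.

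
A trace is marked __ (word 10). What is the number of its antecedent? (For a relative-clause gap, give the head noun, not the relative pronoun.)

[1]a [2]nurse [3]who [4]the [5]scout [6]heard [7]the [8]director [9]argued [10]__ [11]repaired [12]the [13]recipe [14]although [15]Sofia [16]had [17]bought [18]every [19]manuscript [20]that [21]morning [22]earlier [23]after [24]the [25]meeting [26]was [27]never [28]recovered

2

The gap at 10 is the subject of "repaired", inside a relative clause.
The relative pronoun is "who" (word 3); it is bound by the head noun immediately before it.
Its filler is the head noun "nurse", at word 2.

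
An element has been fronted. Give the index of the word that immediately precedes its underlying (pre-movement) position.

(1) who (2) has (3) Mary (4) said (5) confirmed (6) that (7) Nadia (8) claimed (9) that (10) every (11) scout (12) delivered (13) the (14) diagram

4

The displaced element is "who" (word 1).
It is linked across 1 clause boundary (Ø).
It functions as the subject of "confirmed", so the gap sits immediately after word 4 ("said").
Base order: Mary has said who confirmed that Nadia claimed that every scout delivered the diagram.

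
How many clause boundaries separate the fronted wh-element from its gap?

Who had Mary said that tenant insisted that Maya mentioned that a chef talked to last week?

3

"who" is extracted from the PP object of "talked".
Boundaries crossed, outermost first: [Ø], [that], [that] — 3 in total.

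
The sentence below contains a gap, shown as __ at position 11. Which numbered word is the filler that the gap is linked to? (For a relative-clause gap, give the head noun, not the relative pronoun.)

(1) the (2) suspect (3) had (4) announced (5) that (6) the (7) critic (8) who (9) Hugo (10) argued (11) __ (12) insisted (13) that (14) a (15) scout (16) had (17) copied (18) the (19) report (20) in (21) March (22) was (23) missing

7

The gap at 11 is the subject of "insisted", inside a relative clause.
The relative pronoun is "who" (word 8); it is bound by the head noun immediately before it.
Its filler is the head noun "critic", at word 7.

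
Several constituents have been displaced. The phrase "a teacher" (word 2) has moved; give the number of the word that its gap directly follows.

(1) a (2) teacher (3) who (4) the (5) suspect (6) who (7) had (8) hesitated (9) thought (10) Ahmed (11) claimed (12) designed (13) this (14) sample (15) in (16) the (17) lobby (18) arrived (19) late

The displaced element is "a teacher" (word 2).
It is linked across 2 clause boundaries (Ø → Ø).
It functions as the subject of "designed", so the gap sits immediately after word 11 ("claimed").
Base order: The suspect who had hesitated thought Ahmed claimed a teacher designed this sample in the lobby.

11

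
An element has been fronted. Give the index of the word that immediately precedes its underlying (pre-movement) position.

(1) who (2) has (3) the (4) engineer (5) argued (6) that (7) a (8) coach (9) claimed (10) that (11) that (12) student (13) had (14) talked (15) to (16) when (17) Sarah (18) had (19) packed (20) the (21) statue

The displaced element is "who" (word 1).
It is linked across 2 clause boundaries (that → that).
It functions as the object of the preposition "to" of "talked", so the gap sits immediately after word 15 ("to").
Base order: The engineer has argued that a coach claimed that that student had talked to who when Sarah had packed the statue.

15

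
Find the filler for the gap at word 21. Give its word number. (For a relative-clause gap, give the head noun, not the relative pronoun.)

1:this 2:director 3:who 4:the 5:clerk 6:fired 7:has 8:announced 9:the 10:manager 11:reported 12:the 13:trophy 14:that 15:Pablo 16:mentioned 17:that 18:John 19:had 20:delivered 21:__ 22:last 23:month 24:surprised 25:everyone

The gap at 21 is the object of "delivered", inside a relative clause.
The relative pronoun is "that" (word 14); it is bound by the head noun immediately before it.
Its filler is the head noun "trophy", at word 13.

13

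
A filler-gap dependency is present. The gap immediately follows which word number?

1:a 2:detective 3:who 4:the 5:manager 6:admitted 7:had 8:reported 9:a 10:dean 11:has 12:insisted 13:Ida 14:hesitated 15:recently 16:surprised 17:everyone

The displaced element is "a detective" (word 2).
It is linked across 1 clause boundary (Ø).
It functions as the subject of "reported", so the gap sits immediately after word 6 ("admitted").
Base order: The manager admitted that a detective had reported a dean has insisted Ida hesitated recently.

6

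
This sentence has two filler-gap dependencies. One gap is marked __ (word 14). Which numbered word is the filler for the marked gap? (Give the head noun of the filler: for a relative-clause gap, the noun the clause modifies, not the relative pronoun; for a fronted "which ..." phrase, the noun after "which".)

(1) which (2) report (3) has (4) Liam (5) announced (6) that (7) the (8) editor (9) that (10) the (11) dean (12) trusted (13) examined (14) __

2

The marked gap is the direct object of "examined".
Its filler is the fronted wh-phrase "which report", at word 2.
(The other dependency links word 8 to a gap after word 12.)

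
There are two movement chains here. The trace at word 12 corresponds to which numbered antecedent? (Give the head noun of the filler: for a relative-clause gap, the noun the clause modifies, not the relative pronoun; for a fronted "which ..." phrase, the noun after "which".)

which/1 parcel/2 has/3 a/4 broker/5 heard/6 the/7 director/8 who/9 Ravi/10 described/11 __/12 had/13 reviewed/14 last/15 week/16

The marked gap is inside the relative clause, the direct object of "described".
Its filler is the head noun "director" (via "who"), at word 8.
(The other dependency links word 2 to a gap after word 14.)

8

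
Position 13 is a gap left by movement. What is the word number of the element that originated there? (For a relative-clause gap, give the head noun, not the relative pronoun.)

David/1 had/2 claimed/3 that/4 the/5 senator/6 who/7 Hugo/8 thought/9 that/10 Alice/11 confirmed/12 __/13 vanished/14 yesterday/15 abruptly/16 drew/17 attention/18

6

The gap at 13 is the subject of "vanished", inside a relative clause.
The relative pronoun is "who" (word 7); it is bound by the head noun immediately before it.
Its filler is the head noun "senator", at word 6.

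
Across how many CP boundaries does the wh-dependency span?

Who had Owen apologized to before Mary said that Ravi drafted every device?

"who" originates inside the matrix clause — no clause boundary is crossed.

0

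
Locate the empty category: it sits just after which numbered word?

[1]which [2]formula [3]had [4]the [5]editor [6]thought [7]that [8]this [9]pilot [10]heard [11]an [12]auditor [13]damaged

13

The displaced element is "which formula" (word 2).
It is linked across 2 clause boundaries (that → Ø).
It functions as the direct object of "damaged", so the gap sits immediately after word 13 ("damaged").
Base order: The editor had thought that this pilot heard an auditor damaged which formula.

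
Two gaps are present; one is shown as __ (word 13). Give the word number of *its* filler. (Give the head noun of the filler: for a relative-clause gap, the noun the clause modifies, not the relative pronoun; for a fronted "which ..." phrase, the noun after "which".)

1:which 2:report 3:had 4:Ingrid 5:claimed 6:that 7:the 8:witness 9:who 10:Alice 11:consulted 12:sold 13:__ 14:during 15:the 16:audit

2

The marked gap is the direct object of "sold".
Its filler is the fronted wh-phrase "which report", at word 2.
(The other dependency links word 8 to a gap after word 11.)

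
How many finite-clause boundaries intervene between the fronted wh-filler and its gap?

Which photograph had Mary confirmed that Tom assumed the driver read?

2

"which photograph" is extracted from the object of "read".
Boundaries crossed, outermost first: [that], [Ø] — 2 in total.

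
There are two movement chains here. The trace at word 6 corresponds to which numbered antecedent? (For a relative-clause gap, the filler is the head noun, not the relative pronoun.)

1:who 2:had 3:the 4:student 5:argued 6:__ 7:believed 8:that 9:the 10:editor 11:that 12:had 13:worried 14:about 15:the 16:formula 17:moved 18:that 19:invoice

The marked gap is the subject of "believed".
Its filler is the fronted wh-phrase "who", at word 1.
(The other dependency links word 10 to a gap after word 11.)

1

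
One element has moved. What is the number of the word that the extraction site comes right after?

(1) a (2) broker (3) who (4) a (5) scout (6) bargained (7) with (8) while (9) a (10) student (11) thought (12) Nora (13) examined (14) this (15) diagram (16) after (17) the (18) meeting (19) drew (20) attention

The displaced element is "a broker" (word 2).
It functions as the object of the preposition "with" of "bargained", so the gap sits immediately after word 7 ("with").
Base order: A scout bargained with a broker while a student thought Nora examined this diagram after the meeting.

7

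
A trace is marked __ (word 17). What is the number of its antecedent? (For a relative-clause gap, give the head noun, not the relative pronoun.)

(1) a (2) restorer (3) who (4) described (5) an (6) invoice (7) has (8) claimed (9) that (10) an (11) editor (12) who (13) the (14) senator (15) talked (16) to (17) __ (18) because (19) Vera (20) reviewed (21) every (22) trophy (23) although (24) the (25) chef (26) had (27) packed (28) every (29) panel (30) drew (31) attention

The gap at 17 is the prepositional object of "talked", inside a relative clause.
The relative pronoun is "who" (word 12); it is bound by the head noun immediately before it.
Its filler is the head noun "editor", at word 11.

11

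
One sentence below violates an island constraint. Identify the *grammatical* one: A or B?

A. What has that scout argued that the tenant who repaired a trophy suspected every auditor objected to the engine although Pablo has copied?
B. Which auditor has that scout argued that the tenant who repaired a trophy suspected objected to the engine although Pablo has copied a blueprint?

B

In A, the wh-phrase is extracted from inside an adjunct island (introduced by "although"), which blocks movement.
In B, the extraction path crosses only that-complement boundaries, which are transparent.
So B is grammatical.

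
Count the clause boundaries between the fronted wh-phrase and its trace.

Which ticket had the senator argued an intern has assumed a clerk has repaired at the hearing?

2

"which ticket" is extracted from the object of "repaired".
Boundaries crossed, outermost first: [Ø], [Ø] — 2 in total.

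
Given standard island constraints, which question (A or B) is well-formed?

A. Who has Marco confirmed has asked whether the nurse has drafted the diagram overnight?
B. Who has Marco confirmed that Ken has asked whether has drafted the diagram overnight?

A

In B, the wh-phrase is extracted from inside a wh-island (introduced by "whether"), which blocks movement.
In A, the extraction path crosses only that-complement boundaries, which are transparent.
So A is grammatical.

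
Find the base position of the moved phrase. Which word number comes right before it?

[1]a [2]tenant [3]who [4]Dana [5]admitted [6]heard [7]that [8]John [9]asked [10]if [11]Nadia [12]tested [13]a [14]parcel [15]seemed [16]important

The displaced element is "a tenant" (word 2).
It is linked across 1 clause boundary (Ø).
It functions as the subject of "heard", so the gap sits immediately after word 5 ("admitted").
Base order: Dana admitted a tenant heard that John asked if Nadia tested a parcel.

5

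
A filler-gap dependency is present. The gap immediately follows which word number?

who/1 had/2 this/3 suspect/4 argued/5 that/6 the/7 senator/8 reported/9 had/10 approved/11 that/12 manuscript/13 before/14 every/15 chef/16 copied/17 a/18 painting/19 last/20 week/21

The displaced element is "who" (word 1).
It is linked across 2 clause boundaries (that → Ø).
It functions as the subject of "approved", so the gap sits immediately after word 9 ("reported").
Base order: This suspect had argued that the senator reported that who had approved that manuscript before every chef copied a painting last week.

9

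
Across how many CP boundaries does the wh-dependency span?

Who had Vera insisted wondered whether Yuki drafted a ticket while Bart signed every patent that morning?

"who" is extracted from the subject of "wondered".
Boundaries crossed, outermost first: [Ø] — 1 in total.

1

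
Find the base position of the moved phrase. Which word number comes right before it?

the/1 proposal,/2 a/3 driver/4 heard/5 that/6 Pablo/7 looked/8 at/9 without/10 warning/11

The displaced element is "the proposal" (word 2).
It is linked across 1 clause boundary (that).
It functions as the object of the preposition "at" of "looked", so the gap sits immediately after word 9 ("at").
Base order: A driver heard that Pablo looked at the proposal without warning.

9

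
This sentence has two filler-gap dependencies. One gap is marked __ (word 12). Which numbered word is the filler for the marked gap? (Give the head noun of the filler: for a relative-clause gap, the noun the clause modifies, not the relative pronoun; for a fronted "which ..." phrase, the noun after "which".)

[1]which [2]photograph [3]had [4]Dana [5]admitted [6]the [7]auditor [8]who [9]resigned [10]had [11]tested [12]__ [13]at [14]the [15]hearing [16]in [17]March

The marked gap is the direct object of "tested".
Its filler is the fronted wh-phrase "which photograph", at word 2.
(The other dependency links word 7 to a gap after word 8.)

2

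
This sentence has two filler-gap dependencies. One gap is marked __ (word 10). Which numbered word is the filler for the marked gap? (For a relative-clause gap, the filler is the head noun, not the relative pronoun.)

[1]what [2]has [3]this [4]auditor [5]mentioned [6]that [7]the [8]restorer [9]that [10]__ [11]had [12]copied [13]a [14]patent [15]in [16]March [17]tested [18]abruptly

The marked gap is inside the relative clause, the subject of "copied".
Its filler is the head noun "restorer" (via "that"), at word 8.
(The other dependency links word 1 to a gap after word 17.)

8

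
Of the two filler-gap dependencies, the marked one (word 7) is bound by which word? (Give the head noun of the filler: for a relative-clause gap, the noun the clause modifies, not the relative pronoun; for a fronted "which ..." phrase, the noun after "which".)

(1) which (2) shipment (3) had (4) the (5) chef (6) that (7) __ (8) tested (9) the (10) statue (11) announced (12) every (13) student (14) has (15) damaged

The marked gap is inside the relative clause, the subject of "tested".
Its filler is the head noun "chef" (via "that"), at word 5.
(The other dependency links word 2 to a gap after word 15.)

5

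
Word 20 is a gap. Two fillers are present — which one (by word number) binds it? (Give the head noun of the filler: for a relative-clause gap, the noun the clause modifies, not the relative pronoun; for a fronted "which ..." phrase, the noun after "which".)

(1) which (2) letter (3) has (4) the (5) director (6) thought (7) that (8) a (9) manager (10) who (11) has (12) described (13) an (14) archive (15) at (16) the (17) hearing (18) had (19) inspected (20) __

The marked gap is the direct object of "inspected".
Its filler is the fronted wh-phrase "which letter", at word 2.
(The other dependency links word 9 to a gap after word 10.)

2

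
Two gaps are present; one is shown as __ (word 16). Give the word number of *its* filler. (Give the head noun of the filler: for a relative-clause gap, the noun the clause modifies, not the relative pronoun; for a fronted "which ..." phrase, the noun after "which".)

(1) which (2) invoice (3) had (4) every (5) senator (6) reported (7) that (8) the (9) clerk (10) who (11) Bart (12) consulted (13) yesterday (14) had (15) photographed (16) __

The marked gap is the direct object of "photographed".
Its filler is the fronted wh-phrase "which invoice", at word 2.
(The other dependency links word 9 to a gap after word 12.)

2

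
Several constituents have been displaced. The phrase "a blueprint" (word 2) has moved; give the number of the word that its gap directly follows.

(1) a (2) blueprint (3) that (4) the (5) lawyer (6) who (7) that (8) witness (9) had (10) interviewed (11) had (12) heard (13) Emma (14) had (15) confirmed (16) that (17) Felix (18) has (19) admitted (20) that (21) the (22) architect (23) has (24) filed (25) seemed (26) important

The displaced element is "a blueprint" (word 2).
It is linked across 3 clause boundaries (Ø → that → that).
It functions as the direct object of "filed", so the gap sits immediately after word 24 ("filed").
Base order: The lawyer who that witness had interviewed had heard Emma had confirmed that Felix has admitted that the architect has filed a blueprint.

24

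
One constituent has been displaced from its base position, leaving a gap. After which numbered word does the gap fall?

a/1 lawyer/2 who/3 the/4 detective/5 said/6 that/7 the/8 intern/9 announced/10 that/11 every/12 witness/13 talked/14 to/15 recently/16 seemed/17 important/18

The displaced element is "a lawyer" (word 2).
It is linked across 2 clause boundaries (that → that).
It functions as the object of the preposition "to" of "talked", so the gap sits immediately after word 15 ("to").
Base order: The detective said that the intern announced that every witness talked to a lawyer recently.

15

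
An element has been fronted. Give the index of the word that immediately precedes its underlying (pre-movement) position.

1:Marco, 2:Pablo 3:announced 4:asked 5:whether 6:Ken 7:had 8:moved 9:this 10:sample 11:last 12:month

The displaced element is "Marco" (word 1).
It is linked across 1 clause boundary (Ø).
It functions as the subject of "asked", so the gap sits immediately after word 3 ("announced").
Base order: Pablo announced that Marco asked whether Ken had moved this sample last month.

3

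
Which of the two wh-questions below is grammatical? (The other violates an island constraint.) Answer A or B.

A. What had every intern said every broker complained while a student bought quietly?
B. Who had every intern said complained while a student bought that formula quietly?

In A, the wh-phrase is extracted from inside an adjunct island (introduced by "while"), which blocks movement.
In B, the extraction path crosses only that-complement boundaries, which are transparent.
So B is grammatical.

B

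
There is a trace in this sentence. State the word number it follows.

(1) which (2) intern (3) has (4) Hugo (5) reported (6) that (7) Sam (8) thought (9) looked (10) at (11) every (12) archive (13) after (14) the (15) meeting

The displaced element is "which intern" (word 2).
It is linked across 2 clause boundaries (that → Ø).
It functions as the subject of "looked", so the gap sits immediately after word 8 ("thought").
Base order: Hugo has reported that Sam thought which intern looked at every archive after the meeting.

8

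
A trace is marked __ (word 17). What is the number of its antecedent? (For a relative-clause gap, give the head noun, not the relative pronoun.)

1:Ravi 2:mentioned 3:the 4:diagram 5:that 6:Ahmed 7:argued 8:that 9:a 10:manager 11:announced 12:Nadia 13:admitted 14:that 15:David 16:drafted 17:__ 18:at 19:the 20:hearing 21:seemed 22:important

4

The gap at 17 is the object of "drafted", inside a relative clause.
The relative pronoun is "that" (word 5); it is bound by the head noun immediately before it.
Its filler is the head noun "diagram", at word 4.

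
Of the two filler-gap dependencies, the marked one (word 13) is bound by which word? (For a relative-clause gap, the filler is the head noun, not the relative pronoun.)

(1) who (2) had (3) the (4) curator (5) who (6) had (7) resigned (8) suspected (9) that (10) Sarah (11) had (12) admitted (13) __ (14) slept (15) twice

1

The marked gap is the subject of "slept".
Its filler is the fronted wh-phrase "who", at word 1.
(The other dependency links word 4 to a gap after word 5.)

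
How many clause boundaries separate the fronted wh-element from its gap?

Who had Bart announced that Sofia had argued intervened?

"who" is extracted from the subject of "intervened".
Boundaries crossed, outermost first: [that], [Ø] — 2 in total.

2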